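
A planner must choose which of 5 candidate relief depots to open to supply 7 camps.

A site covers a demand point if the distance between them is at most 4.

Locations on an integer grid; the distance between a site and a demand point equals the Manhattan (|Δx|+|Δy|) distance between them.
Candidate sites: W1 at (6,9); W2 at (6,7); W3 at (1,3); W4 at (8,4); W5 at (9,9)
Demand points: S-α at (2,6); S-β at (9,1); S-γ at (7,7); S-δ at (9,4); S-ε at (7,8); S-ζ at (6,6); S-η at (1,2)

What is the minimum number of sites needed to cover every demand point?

Coverage sets (demand points within 4 of each site):
  W1: {S-γ, S-ε, S-ζ}
  W2: {S-γ, S-ε, S-ζ}
  W3: {S-α, S-η}
  W4: {S-β, S-γ, S-δ, S-ζ}
  W5: {S-γ, S-ε}
No 2 sites suffice: every size-2 union leaves at least one demand point uncovered.
But {W1, W3, W4} covers everything, so the minimum is 3.

3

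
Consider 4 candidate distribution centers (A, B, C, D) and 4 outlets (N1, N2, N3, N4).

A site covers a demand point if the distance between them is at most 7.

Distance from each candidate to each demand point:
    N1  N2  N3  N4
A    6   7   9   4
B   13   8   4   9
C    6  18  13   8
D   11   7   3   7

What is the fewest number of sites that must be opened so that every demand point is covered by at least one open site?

2

Coverage sets (demand points within 7 of each site):
  A: {N1, N2, N4}
  B: {N3}
  C: {N1}
  D: {N2, N3, N4}
No single site covers all 4 demand points.
But {A, B} covers everything, so the minimum is 2.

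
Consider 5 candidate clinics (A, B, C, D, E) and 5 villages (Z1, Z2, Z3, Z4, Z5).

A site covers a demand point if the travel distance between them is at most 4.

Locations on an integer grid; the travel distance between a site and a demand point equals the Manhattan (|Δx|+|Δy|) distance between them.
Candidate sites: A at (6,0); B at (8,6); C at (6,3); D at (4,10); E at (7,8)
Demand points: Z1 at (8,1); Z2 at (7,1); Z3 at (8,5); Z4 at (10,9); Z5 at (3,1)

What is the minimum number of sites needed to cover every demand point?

2

Coverage sets (demand points within 4 of each site):
  A: {Z1, Z2, Z5}
  B: {Z3}
  C: {Z1, Z2, Z3}
  D: {}
  E: {Z3, Z4}
No single site covers all 5 demand points.
But {A, E} covers everything, so the minimum is 2.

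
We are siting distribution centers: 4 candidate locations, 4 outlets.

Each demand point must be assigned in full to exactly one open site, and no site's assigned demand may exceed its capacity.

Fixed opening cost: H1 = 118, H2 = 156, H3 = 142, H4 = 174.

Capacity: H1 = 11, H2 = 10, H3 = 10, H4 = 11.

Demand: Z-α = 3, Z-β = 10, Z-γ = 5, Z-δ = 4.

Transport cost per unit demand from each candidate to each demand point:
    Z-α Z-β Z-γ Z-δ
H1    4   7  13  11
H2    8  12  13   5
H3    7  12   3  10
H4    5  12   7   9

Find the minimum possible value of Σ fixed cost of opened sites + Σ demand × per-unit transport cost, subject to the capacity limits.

542

Open {H1, H2, H3}; cheapest assignment that respects the capacities:
  H1 (cap 11, load 10): Z-β — cost 10×7 = 70
  H2 (cap 10, load 4): Z-δ — cost 4×5 = 20
  H3 (cap 10, load 8): Z-α, Z-γ — cost 3×7 + 5×3 = 36
  Shipping 126, fixed 416 → total 542.
  Any other capacity-feasible assignment to {H1, H2, H3} ships for at least 126.
Compare {H1, H3, H4}: its best feasible assignment gives total 570.
Compare {H1, H2, H4}: its best feasible assignment gives total 588.
Every other set of open sites that can feasibly serve all demand totals ≥ 570 even under its best assignment. Minimum: 542.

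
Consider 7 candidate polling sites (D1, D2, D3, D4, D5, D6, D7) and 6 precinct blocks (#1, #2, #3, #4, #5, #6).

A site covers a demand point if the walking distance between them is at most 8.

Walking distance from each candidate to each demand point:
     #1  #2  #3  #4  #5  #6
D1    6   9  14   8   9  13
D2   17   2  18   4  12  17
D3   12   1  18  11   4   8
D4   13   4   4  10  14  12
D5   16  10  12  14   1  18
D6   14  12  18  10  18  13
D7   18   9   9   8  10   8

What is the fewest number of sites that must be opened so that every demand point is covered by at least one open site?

3

Coverage sets (demand points within 8 of each site):
  D1: {#1, #4}
  D2: {#2, #4}
  D3: {#2, #5, #6}
  D4: {#2, #3}
  D5: {#5}
  D6: {}
  D7: {#4, #6}
No 2 sites suffice: every size-2 union leaves at least one demand point uncovered.
But {D1, D3, D4} covers everything, so the minimum is 3.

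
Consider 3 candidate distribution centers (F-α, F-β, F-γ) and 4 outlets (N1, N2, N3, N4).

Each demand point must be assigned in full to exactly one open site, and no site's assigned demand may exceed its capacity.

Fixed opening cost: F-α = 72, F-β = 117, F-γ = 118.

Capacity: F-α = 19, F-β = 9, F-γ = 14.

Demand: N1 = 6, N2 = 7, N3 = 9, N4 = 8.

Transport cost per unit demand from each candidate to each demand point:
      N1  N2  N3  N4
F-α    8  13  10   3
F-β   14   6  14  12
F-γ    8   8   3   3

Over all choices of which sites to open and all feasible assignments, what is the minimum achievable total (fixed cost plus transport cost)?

408

Open {F-α, F-γ}; cheapest assignment that respects the capacities:
  F-α (cap 19, load 17): N3, N4 — cost 9×10 + 8×3 = 114
  F-γ (cap 14, load 13): N1, N2 — cost 6×8 + 7×8 = 104
  Shipping 218, fixed 190 → total 408.
  Any other capacity-feasible assignment to {F-α, F-γ} ships for at least 218.
Compare {F-α, F-β, F-γ}: its best feasible assignment gives total 448.
Every other set of open sites that can feasibly serve all demand totals ≥ 448 even under its best assignment. Minimum: 408.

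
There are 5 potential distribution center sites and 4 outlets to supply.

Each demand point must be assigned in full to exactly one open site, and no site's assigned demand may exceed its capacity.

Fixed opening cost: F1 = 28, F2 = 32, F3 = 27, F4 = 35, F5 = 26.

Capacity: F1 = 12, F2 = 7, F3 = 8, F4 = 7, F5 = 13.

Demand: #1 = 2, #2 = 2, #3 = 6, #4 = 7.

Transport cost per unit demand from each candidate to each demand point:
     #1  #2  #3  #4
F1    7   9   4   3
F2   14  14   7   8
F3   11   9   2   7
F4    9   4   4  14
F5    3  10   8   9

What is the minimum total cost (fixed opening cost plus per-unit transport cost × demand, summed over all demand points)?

Open {F1, F3}; cheapest assignment that respects the capacities:
  F1 (cap 12, load 11): #1, #2, #4 — cost 2×7 + 2×9 + 7×3 = 53
  F3 (cap 8, load 6): #3 — cost 6×2 = 12
  Shipping 65, fixed 55 → total 120.
  Any other capacity-feasible assignment to {F1, F3} ships for at least 65.
Compare {F1, F3, F5}: its best feasible assignment gives total 138.
Compare {F1, F4}: its best feasible assignment gives total 140.
Every other set of open sites that can feasibly serve all demand totals ≥ 138 even under its best assignment. Minimum: 120.

120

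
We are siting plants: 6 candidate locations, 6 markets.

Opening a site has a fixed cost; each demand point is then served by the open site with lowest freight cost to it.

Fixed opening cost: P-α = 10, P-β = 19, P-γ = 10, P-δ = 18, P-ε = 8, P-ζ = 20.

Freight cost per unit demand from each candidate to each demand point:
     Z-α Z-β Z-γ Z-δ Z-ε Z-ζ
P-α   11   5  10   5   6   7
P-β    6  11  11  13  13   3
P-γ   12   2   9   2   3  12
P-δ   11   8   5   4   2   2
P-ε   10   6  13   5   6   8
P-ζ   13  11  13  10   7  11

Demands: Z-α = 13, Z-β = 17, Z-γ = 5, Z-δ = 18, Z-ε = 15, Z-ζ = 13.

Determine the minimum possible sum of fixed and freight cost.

Open {P-β, P-γ, P-δ}: assign each demand point to its cheapest open site.
  Z-α→P-β 13×6=78, Z-β→P-γ 17×2=34, Z-γ→P-δ 5×5=25, Z-δ→P-γ 18×2=36, Z-ε→P-δ 15×2=30, Z-ζ→P-δ 13×2=26
  freight cost 229, fixed 47 → total 276.
Compare {P-β, P-γ, P-δ, P-ε}: freight cost 229 + fixed 55 = 284.
Compare {P-α, P-β, P-γ, P-δ}: freight cost 229 + fixed 57 = 286.
Compare {P-α, P-β, P-γ, P-δ, P-ε}: freight cost 229 + fixed 65 = 294.
All other subsets cost ≥ 284. Minimum total cost: 276.

276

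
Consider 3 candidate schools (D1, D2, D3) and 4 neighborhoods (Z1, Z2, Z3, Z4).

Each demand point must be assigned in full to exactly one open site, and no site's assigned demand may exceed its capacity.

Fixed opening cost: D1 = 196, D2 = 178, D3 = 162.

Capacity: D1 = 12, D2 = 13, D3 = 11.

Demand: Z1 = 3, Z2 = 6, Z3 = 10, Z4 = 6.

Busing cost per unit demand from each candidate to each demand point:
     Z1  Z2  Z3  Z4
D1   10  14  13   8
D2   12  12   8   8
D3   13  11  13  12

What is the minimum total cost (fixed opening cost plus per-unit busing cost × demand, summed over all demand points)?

Open {D1, D2}; cheapest assignment that respects the capacities:
  D1 (cap 12, load 12): Z2, Z4 — cost 6×14 + 6×8 = 132
  D2 (cap 13, load 13): Z1, Z3 — cost 3×12 + 10×8 = 116
  Shipping 248, fixed 374 → total 622.
  Any other capacity-feasible assignment to {D1, D2} ships for at least 248.
Compare {D1, D2, D3}: its best feasible assignment gives total 760.
Every other set of open sites that can feasibly serve all demand totals ≥ 760 even under its best assignment. Minimum: 622.

622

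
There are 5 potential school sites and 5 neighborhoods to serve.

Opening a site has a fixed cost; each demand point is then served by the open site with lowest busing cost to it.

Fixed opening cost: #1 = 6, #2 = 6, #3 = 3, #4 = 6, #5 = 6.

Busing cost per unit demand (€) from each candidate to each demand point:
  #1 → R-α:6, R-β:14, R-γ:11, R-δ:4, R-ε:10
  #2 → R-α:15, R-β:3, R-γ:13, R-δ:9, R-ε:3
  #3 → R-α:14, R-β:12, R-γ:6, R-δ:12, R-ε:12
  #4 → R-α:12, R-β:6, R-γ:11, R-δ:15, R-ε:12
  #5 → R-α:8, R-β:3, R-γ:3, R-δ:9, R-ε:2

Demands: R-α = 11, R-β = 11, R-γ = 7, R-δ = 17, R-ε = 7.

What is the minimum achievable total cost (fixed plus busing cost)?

214

Open {#1, #5}: assign each demand point to its cheapest open site.
  R-α→#1 11×6=66, R-β→#5 11×3=33, R-γ→#5 7×3=21, R-δ→#1 17×4=68, R-ε→#5 7×2=14
  busing cost 202, fixed 12 → total 214.
Compare {#1, #3, #5}: busing cost 202 + fixed 15 = 217.
Compare {#1, #2, #5}: busing cost 202 + fixed 18 = 220.
Compare {#1, #4, #5}: busing cost 202 + fixed 18 = 220.
All other subsets cost ≥ 217. Minimum total cost: 214.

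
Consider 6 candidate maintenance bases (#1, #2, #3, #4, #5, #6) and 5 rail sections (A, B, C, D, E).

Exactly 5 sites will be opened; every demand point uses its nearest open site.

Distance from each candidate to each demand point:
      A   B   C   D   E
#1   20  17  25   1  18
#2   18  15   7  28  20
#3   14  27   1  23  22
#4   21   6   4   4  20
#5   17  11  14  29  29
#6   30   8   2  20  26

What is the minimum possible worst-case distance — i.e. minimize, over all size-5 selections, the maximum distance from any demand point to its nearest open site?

Open {#1, #2, #3, #4, #5}.
  Farthest demand point is E at distance 18 (to #1); all others are ≤ 18.
With {#1, #2, #3, #4, #6} the worst case is 18.
With {#1, #2, #3, #5, #6} the worst case is 18.
No size-5 selection achieves below 18.

18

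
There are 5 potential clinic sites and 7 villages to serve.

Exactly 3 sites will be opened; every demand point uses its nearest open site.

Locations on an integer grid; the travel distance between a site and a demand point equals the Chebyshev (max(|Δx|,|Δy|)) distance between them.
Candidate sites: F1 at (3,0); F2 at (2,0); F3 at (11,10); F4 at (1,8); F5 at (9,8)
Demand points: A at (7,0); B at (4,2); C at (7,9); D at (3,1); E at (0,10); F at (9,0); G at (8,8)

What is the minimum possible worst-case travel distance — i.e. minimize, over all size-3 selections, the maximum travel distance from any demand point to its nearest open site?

Open {F1, F3, F4}.
  Farthest demand point is F at travel distance 6 (to F1); all others are ≤ 6.
With {F1, F4, F5} the worst case is 6.
With {F1, F2, F4} the worst case is 7.
No size-3 selection achieves below 6.

6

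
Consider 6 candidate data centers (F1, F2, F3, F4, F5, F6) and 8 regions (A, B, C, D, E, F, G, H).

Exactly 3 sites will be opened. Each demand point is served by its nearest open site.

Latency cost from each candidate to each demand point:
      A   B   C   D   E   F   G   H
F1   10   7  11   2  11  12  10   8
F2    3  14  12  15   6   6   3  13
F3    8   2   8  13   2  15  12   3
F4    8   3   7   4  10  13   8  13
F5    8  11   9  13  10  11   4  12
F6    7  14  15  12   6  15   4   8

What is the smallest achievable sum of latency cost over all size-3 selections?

29

Open {F1, F2, F3}.
  A→F2 3, B→F3 2, C→F3 8, D→F1 2, E→F3 2, F→F2 6, G→F2 3, H→F3 3  ⇒ total 29.
Compare {F2, F3, F4}: total 30.
Compare {F1, F2, F4}: total 38.
No size-3 selection does better; minimum is 29.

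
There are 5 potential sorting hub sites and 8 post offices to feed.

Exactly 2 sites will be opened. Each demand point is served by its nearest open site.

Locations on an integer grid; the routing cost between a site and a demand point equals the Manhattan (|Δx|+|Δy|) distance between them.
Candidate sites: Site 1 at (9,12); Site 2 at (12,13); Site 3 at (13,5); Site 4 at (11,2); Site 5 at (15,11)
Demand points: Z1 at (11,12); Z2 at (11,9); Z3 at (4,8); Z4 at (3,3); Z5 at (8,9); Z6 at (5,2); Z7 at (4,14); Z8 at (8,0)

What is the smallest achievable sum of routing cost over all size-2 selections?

47

Open {Site 1, Site 4}.
  Z1→Site 1 2, Z2→Site 1 5, Z3→Site 1 9, Z4→Site 4 9, Z5→Site 1 4, Z6→Site 4 6, Z7→Site 1 7, Z8→Site 4 5  ⇒ total 47.
Compare {Site 2, Site 4}: total 57.
Compare {Site 1, Site 3}: total 60.
No size-2 selection does better; minimum is 47.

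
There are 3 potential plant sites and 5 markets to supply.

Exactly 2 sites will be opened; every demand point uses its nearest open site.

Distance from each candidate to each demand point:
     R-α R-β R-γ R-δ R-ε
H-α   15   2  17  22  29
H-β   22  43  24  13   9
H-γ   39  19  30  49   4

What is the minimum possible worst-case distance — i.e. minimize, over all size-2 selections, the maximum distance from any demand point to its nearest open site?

Open {H-α, H-β}.
  Farthest demand point is R-γ at distance 17 (to H-α); all others are ≤ 17.
With {H-α, H-γ} the worst case is 22.
With {H-β, H-γ} the worst case is 24.
No size-2 selection achieves below 17.

17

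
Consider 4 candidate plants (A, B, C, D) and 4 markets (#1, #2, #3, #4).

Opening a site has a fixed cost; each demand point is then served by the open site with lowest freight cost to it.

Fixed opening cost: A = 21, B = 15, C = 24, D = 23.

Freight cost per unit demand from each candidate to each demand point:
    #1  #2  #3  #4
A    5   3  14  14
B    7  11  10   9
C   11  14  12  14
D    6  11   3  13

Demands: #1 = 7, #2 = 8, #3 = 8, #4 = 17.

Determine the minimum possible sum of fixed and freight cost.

Open {A, B, D}: assign each demand point to its cheapest open site.
  #1→A 7×5=35, #2→A 8×3=24, #3→D 8×3=24, #4→B 17×9=153
  freight cost 236, fixed 59 → total 295.
Compare {A, B, C, D}: freight cost 236 + fixed 83 = 319.
Compare {A, B}: freight cost 292 + fixed 36 = 328.
Compare {B, D}: freight cost 307 + fixed 38 = 345.
All other subsets cost ≥ 319. Minimum total cost: 295.

295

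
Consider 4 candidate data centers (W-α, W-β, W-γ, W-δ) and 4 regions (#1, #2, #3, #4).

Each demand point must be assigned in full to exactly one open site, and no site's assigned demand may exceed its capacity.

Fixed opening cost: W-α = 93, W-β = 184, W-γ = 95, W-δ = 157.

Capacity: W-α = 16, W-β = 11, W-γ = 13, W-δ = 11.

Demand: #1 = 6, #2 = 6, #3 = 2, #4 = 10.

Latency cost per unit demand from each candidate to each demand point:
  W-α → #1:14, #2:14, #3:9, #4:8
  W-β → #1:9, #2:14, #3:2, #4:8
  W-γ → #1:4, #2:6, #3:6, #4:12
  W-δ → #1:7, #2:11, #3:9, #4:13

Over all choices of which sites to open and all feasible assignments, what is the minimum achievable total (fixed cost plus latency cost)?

Open {W-α, W-γ}; cheapest assignment that respects the capacities:
  W-α (cap 16, load 12): #3, #4 — cost 2×9 + 10×8 = 98
  W-γ (cap 13, load 12): #1, #2 — cost 6×4 + 6×6 = 60
  Shipping 158, fixed 188 → total 346.
  Any other capacity-feasible assignment to {W-α, W-γ} ships for at least 158.
Compare {W-α, W-δ}: its best feasible assignment gives total 474.
Compare {W-α, W-β}: its best feasible assignment gives total 499.
Every other set of open sites that can feasibly serve all demand totals ≥ 474 even under its best assignment. Minimum: 346.

346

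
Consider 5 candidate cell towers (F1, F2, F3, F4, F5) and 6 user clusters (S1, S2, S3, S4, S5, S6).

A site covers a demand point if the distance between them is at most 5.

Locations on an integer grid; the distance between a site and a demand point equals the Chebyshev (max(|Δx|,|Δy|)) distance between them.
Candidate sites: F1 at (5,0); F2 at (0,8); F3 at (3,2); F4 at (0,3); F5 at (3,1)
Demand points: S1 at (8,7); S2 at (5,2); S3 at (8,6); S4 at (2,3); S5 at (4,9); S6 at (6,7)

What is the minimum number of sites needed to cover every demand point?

2

Coverage sets (demand points within 5 of each site):
  F1: {S2, S4}
  F2: {S4, S5}
  F3: {S1, S2, S3, S4, S6}
  F4: {S2, S4}
  F5: {S2, S3, S4}
No single site covers all 6 demand points.
But {F2, F3} covers everything, so the minimum is 2.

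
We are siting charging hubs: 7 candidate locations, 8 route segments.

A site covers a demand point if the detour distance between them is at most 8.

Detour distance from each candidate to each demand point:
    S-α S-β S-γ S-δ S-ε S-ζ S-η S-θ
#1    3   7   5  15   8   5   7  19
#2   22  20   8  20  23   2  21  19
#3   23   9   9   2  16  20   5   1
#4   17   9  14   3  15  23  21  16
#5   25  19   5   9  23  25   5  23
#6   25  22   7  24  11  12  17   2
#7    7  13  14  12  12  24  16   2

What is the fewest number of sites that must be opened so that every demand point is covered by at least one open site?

2

Coverage sets (demand points within 8 of each site):
  #1: {S-α, S-β, S-γ, S-ε, S-ζ, S-η}
  #2: {S-γ, S-ζ}
  #3: {S-δ, S-η, S-θ}
  #4: {S-δ}
  #5: {S-γ, S-η}
  #6: {S-γ, S-θ}
  #7: {S-α, S-θ}
No single site covers all 8 demand points.
But {#1, #3} covers everything, so the minimum is 2.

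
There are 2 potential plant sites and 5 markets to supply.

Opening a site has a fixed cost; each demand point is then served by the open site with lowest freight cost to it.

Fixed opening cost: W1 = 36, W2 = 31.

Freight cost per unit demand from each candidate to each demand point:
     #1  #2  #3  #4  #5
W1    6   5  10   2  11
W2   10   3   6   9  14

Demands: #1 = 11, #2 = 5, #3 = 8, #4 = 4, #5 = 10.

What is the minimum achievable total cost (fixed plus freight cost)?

314

Open {W1, W2}: assign each demand point to its cheapest open site.
  #1→W1 11×6=66, #2→W2 5×3=15, #3→W2 8×6=48, #4→W1 4×2=8, #5→W1 10×11=110
  freight cost 247, fixed 67 → total 314.
Compare {W1}: freight cost 289 + fixed 36 = 325.
Compare {W2}: freight cost 349 + fixed 31 = 380.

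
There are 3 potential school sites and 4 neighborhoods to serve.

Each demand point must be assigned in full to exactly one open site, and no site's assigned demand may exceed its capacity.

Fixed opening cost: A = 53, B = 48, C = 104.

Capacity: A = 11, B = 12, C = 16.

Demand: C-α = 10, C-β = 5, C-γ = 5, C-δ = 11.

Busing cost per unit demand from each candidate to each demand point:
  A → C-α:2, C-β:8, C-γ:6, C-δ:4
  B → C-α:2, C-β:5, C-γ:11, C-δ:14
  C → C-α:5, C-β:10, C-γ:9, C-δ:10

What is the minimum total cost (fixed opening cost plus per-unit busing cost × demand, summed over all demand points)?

Open {A, B, C}; cheapest assignment that respects the capacities:
  A (cap 11, load 11): C-δ — cost 11×4 = 44
  B (cap 12, load 10): C-α — cost 10×2 = 20
  C (cap 16, load 10): C-β, C-γ — cost 5×10 + 5×9 = 95
  Shipping 159, fixed 205 → total 364.
  Any other capacity-feasible assignment to {A, B, C} ships for at least 159.
Total demand is 31 and no other set of sites has combined capacity ≥ 31, so {A, B, C} is the only feasible choice of open sites. Minimum: 364.

364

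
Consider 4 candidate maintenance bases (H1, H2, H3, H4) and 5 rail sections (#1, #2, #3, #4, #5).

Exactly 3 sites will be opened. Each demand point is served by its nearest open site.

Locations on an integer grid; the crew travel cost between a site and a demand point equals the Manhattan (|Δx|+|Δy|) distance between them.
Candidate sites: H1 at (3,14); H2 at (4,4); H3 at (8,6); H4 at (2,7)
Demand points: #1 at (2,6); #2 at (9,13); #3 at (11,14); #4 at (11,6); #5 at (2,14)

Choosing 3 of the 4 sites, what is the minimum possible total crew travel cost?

Open {H1, H3, H4}.
  #1→H4 1, #2→H1 7, #3→H1 8, #4→H3 3, #5→H1 1  ⇒ total 20.
Compare {H1, H2, H3}: total 23.
Compare {H1, H2, H4}: total 26.
No size-3 selection does better; minimum is 20.

20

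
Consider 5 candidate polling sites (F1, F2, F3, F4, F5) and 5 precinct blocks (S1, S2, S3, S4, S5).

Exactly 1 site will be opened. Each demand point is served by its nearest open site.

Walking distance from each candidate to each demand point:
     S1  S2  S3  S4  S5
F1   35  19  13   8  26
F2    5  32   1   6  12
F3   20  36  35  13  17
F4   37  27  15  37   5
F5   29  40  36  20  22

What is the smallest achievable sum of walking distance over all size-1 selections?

Open {F2}.
  S1→F2 5, S2→F2 32, S3→F2 1, S4→F2 6, S5→F2 12  ⇒ total 56.
Compare {F1}: total 101.
Compare {F3}: total 121.
No size-1 selection does better; minimum is 56.

56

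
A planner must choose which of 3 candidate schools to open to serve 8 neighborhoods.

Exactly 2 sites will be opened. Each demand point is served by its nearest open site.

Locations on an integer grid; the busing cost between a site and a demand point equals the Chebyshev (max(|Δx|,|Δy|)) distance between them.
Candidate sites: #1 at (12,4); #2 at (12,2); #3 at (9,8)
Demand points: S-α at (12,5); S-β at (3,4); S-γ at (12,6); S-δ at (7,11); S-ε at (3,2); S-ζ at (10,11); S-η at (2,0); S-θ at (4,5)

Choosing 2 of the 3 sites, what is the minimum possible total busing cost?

Open {#1, #3}.
  S-α→#1 1, S-β→#3 6, S-γ→#1 2, S-δ→#3 3, S-ε→#3 6, S-ζ→#3 3, S-η→#3 8, S-θ→#3 5  ⇒ total 34.
Compare {#2, #3}: total 37.
Compare {#1, #2}: total 53.

34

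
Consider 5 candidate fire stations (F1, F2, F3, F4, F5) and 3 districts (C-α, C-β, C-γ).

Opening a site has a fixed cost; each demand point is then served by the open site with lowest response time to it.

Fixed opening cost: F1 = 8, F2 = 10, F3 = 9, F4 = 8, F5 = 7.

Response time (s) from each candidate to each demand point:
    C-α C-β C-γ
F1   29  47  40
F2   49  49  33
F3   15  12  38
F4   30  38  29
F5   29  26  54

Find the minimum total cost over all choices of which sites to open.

73

Open {F3, F4}: assign each demand point to its cheapest open site.
  C-α→F3 15, C-β→F3 12, C-γ→F4 29
  response time 56, fixed 17 → total 73.
Compare {F3}: response time 65 + fixed 9 = 74.
Compare {F2, F3}: response time 60 + fixed 19 = 79.
Compare {F3, F4, F5}: response time 56 + fixed 24 = 80.
All other subsets cost ≥ 74. Minimum total cost: 73.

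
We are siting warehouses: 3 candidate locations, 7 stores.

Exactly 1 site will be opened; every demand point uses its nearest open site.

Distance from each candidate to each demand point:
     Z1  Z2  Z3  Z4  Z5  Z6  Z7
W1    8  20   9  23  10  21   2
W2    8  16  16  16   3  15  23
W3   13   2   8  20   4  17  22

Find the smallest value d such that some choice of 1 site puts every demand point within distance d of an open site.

Open {W3}.
  Farthest demand point is Z7 at distance 22 (to W3); all others are ≤ 22.
With {W1} the worst case is 23.
With {W2} the worst case is 23.
No size-1 selection achieves below 22.

22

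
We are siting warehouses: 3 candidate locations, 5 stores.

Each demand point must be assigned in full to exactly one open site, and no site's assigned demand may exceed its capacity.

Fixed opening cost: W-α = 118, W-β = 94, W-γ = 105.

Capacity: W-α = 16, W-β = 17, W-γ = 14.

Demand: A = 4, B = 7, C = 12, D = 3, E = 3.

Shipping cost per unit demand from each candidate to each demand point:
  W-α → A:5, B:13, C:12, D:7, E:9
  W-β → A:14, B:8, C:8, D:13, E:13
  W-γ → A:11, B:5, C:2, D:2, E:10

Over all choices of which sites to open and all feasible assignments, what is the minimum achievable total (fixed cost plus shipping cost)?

Open {W-β, W-γ}; cheapest assignment that respects the capacities:
  W-β (cap 17, load 17): A, B, D, E — cost 4×14 + 7×8 + 3×13 + 3×13 = 190
  W-γ (cap 14, load 12): C — cost 12×2 = 24
  Shipping 214, fixed 199 → total 413.
  Any other capacity-feasible assignment to {W-β, W-γ} ships for at least 214.
Compare {W-α, W-γ}: its best feasible assignment gives total 458.
Compare {W-α, W-β, W-γ}: its best feasible assignment gives total 465.
Every other set of open sites that can feasibly serve all demand totals ≥ 458 even under its best assignment. Minimum: 413.

413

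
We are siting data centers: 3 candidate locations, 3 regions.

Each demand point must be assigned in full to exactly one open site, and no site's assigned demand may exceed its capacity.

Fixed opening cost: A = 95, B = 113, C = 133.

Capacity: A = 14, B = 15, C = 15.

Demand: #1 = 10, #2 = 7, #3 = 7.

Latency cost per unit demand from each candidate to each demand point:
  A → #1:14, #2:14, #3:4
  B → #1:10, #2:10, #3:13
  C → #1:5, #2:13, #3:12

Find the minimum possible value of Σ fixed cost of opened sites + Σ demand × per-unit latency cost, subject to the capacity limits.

404

Open {A, C}; cheapest assignment that respects the capacities:
  A (cap 14, load 14): #2, #3 — cost 7×14 + 7×4 = 126
  C (cap 15, load 10): #1 — cost 10×5 = 50
  Shipping 176, fixed 228 → total 404.
  Any other capacity-feasible assignment to {A, C} ships for at least 176.
Compare {A, B}: its best feasible assignment gives total 434.
Compare {B, C}: its best feasible assignment gives total 457.
Every other set of open sites that can feasibly serve all demand totals ≥ 434 even under its best assignment. Minimum: 404.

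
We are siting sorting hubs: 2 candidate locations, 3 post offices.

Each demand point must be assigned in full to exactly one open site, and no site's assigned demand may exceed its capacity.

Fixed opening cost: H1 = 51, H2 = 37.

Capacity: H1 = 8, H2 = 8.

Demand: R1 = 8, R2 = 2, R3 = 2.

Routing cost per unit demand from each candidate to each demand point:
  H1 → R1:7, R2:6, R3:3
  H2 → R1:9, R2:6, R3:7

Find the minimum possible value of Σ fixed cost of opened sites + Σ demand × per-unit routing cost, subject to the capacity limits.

Open {H1, H2}; cheapest assignment that respects the capacities:
  H1 (cap 8, load 8): R1 — cost 8×7 = 56
  H2 (cap 8, load 4): R2, R3 — cost 2×6 + 2×7 = 26
  Shipping 82, fixed 88 → total 170.
  Any other capacity-feasible assignment to {H1, H2} ships for at least 82.
Total demand is 12 and no other set of sites has combined capacity ≥ 12, so {H1, H2} is the only feasible choice of open sites. Minimum: 170.

170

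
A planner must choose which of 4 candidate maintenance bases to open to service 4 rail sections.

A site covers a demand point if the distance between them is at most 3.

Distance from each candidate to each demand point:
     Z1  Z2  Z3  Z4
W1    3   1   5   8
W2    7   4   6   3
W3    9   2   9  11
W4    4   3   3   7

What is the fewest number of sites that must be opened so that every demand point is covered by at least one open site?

3

Coverage sets (demand points within 3 of each site):
  W1: {Z1, Z2}
  W2: {Z4}
  W3: {Z2}
  W4: {Z2, Z3}
No 2 sites suffice: every size-2 union leaves at least one demand point uncovered.
But {W1, W2, W4} covers everything, so the minimum is 3.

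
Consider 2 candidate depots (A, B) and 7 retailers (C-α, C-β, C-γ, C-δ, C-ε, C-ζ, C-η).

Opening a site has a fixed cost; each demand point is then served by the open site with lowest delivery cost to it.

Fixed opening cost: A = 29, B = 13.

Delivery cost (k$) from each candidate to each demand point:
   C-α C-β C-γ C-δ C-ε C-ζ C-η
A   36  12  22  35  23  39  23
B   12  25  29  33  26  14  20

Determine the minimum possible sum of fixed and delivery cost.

Open {B}: assign each demand point to its cheapest open site.
  C-α→B 12, C-β→B 25, C-γ→B 29, C-δ→B 33, C-ε→B 26, C-ζ→B 14, C-η→B 20
  delivery cost 159, fixed 13 → total 172.
Compare {A, B}: delivery cost 136 + fixed 42 = 178.
Compare {A}: delivery cost 190 + fixed 29 = 219.

172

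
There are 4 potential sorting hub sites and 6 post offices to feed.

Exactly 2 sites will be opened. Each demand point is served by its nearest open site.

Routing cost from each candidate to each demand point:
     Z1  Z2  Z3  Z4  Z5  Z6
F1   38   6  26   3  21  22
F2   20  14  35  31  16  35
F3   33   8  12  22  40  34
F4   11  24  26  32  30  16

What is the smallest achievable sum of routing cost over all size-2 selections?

Open {F1, F4}.
  Z1→F4 11, Z2→F1 6, Z3→F1 26, Z4→F1 3, Z5→F1 21, Z6→F4 16  ⇒ total 83.
Compare {F1, F2}: total 93.
Compare {F1, F3}: total 97.
No size-2 selection does better; minimum is 83.

83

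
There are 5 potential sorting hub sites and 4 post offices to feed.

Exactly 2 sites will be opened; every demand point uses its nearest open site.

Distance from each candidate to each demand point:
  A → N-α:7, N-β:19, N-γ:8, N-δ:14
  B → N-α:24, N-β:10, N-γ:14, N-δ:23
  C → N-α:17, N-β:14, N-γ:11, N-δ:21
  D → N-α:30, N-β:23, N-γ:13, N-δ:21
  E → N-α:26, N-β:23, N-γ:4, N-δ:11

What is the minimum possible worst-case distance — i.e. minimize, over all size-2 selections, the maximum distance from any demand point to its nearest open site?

14

Open {A, B}.
  Farthest demand point is N-δ at distance 14 (to A); all others are ≤ 14.
With {A, C} the worst case is 14.
With {C, E} the worst case is 17.
No size-2 selection achieves below 14.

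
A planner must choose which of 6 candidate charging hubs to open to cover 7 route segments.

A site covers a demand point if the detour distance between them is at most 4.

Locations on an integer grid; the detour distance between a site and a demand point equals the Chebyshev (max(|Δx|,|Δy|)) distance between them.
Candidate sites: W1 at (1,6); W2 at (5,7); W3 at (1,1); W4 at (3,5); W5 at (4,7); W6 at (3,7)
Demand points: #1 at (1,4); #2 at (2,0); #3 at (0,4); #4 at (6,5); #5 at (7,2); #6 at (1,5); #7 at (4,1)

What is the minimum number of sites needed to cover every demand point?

2

Coverage sets (demand points within 4 of each site):
  W1: {#1, #3, #6}
  W2: {#1, #4, #6}
  W3: {#1, #2, #3, #6, #7}
  W4: {#1, #3, #4, #5, #6, #7}
  W5: {#1, #3, #4, #6}
  W6: {#1, #3, #4, #6}
No single site covers all 7 demand points.
But {W3, W4} covers everything, so the minimum is 2.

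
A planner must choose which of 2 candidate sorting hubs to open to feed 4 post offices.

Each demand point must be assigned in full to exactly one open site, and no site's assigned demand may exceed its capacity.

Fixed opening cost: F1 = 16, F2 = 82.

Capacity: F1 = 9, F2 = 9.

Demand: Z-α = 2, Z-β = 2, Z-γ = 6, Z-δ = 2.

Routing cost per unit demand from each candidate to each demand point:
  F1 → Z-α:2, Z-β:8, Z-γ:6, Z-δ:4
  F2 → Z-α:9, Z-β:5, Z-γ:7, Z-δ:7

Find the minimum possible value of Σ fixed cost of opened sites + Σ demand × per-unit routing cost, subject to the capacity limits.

162

Open {F1, F2}; cheapest assignment that respects the capacities:
  F1 (cap 9, load 8): Z-α, Z-γ — cost 2×2 + 6×6 = 40
  F2 (cap 9, load 4): Z-β, Z-δ — cost 2×5 + 2×7 = 24
  Shipping 64, fixed 98 → total 162.
  Any other capacity-feasible assignment to {F1, F2} ships for at least 64.
Total demand is 12 and no other set of sites has combined capacity ≥ 12, so {F1, F2} is the only feasible choice of open sites. Minimum: 162.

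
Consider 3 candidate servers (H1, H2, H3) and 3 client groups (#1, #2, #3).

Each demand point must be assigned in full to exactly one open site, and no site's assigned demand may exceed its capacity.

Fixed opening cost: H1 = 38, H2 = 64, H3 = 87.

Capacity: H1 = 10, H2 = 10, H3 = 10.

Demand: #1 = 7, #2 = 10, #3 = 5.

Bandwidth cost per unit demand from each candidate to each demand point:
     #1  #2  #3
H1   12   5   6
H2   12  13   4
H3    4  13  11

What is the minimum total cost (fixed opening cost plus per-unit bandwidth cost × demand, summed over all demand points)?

Open {H1, H2, H3}; cheapest assignment that respects the capacities:
  H1 (cap 10, load 10): #2 — cost 10×5 = 50
  H2 (cap 10, load 5): #3 — cost 5×4 = 20
  H3 (cap 10, load 7): #1 — cost 7×4 = 28
  Shipping 98, fixed 189 → total 287.
  Any other capacity-feasible assignment to {H1, H2, H3} ships for at least 98.
Total demand is 22 and no other set of sites has combined capacity ≥ 22, so {H1, H2, H3} is the only feasible choice of open sites. Minimum: 287.

287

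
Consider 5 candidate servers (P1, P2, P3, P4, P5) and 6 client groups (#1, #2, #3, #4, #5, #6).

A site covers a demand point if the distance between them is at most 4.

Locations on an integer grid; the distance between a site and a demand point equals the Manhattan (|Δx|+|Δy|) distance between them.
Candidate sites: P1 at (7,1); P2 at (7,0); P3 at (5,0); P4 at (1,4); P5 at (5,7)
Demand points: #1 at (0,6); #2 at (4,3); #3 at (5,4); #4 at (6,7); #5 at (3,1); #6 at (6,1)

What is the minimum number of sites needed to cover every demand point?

3

Coverage sets (demand points within 4 of each site):
  P1: {#5, #6}
  P2: {#6}
  P3: {#2, #3, #5, #6}
  P4: {#1, #2, #3}
  P5: {#3, #4}
No 2 sites suffice: every size-2 union leaves at least one demand point uncovered.
But {P1, P4, P5} covers everything, so the minimum is 3.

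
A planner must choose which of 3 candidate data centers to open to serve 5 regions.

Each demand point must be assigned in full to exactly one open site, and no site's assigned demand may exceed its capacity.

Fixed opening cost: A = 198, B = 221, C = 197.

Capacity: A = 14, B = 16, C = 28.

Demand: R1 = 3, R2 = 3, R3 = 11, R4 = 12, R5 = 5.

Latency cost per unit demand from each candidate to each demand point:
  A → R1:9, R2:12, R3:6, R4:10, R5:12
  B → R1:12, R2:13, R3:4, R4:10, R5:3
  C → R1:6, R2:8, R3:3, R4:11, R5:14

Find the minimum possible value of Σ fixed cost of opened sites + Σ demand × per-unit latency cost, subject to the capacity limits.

Open {B, C}; cheapest assignment that respects the capacities:
  B (cap 16, load 16): R3, R5 — cost 11×4 + 5×3 = 59
  C (cap 28, load 18): R1, R2, R4 — cost 3×6 + 3×8 + 12×11 = 174
  Shipping 233, fixed 418 → total 651.
  Any other capacity-feasible assignment to {B, C} ships for at least 233.
Compare {A, C}: its best feasible assignment gives total 660.
Compare {A, B, C}: its best feasible assignment gives total 826.
Every other set of open sites that can feasibly serve all demand totals ≥ 660 even under its best assignment. Minimum: 651.

651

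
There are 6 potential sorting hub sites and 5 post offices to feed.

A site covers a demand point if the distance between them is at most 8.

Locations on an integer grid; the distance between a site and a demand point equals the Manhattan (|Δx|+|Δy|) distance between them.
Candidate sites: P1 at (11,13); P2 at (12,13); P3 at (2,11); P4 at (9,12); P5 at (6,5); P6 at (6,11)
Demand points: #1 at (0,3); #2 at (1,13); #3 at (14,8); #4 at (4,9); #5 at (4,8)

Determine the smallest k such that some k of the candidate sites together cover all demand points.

Coverage sets (demand points within 8 of each site):
  P1: {#3}
  P2: {#3}
  P3: {#2, #4, #5}
  P4: {#4}
  P5: {#1, #4, #5}
  P6: {#2, #4, #5}
No 2 sites suffice: every size-2 union leaves at least one demand point uncovered.
But {P1, P3, P5} covers everything, so the minimum is 3.

3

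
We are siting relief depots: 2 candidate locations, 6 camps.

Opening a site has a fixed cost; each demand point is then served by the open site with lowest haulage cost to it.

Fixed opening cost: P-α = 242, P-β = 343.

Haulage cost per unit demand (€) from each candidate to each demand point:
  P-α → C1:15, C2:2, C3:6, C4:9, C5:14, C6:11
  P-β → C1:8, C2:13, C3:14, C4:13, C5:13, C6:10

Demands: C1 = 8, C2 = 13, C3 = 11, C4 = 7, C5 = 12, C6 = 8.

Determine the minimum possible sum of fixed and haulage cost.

773

Open {P-α}: assign each demand point to its cheapest open site.
  C1→P-α 8×15=120, C2→P-α 13×2=26, C3→P-α 11×6=66, C4→P-α 7×9=63, C5→P-α 12×14=168, C6→P-α 8×11=88
  haulage cost 531, fixed 242 → total 773.
Compare {P-α, P-β}: haulage cost 455 + fixed 585 = 1040.
Compare {P-β}: haulage cost 714 + fixed 343 = 1057.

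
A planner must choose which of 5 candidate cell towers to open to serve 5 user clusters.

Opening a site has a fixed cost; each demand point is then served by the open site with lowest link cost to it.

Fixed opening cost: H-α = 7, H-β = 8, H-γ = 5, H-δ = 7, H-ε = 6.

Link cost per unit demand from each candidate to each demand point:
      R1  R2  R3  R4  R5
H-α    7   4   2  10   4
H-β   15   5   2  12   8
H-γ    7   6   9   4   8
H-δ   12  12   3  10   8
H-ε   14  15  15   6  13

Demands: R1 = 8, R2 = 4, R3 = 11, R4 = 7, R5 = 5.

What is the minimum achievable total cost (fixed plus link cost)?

154

Open {H-α, H-γ}: assign each demand point to its cheapest open site.
  R1→H-α 8×7=56, R2→H-α 4×4=16, R3→H-α 11×2=22, R4→H-γ 7×4=28, R5→H-α 5×4=20
  link cost 142, fixed 12 → total 154.
Compare {H-α, H-γ, H-ε}: link cost 142 + fixed 18 = 160.
Compare {H-α, H-γ, H-δ}: link cost 142 + fixed 19 = 161.
Compare {H-α, H-β, H-γ}: link cost 142 + fixed 20 = 162.
All other subsets cost ≥ 160. Minimum total cost: 154.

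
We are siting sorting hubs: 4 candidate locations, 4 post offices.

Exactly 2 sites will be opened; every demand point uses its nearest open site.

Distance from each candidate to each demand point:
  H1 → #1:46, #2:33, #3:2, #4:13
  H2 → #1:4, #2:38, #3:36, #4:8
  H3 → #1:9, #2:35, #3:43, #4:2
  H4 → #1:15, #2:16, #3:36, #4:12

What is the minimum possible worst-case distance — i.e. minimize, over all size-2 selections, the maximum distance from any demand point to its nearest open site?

Open {H1, H4}.
  Farthest demand point is #2 at distance 16 (to H4); all others are ≤ 16.
With {H1, H2} the worst case is 33.
With {H1, H3} the worst case is 33.
No size-2 selection achieves below 16.

16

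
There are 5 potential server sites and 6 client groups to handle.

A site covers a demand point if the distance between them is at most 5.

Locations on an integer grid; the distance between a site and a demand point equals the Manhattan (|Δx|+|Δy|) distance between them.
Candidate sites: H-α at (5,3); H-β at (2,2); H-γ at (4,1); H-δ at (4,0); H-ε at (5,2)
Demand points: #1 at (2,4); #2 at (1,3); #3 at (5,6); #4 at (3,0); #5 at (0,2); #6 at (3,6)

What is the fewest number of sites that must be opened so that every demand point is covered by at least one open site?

Coverage sets (demand points within 5 of each site):
  H-α: {#1, #2, #3, #4, #6}
  H-β: {#1, #2, #4, #5, #6}
  H-γ: {#1, #2, #4, #5}
  H-δ: {#4}
  H-ε: {#1, #2, #3, #4, #5}
No single site covers all 6 demand points.
But {H-α, H-β} covers everything, so the minimum is 2.

2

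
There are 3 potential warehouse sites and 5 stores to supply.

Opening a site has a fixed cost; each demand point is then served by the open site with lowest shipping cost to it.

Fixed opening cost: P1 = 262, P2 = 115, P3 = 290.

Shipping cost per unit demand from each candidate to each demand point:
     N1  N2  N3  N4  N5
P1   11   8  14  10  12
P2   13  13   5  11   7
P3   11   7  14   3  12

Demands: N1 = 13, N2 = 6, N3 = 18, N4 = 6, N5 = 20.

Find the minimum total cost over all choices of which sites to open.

Open {P2}: assign each demand point to its cheapest open site.
  N1→P2 13×13=169, N2→P2 6×13=78, N3→P2 18×5=90, N4→P2 6×11=66, N5→P2 20×7=140
  shipping cost 543, fixed 115 → total 658.
Compare {P2, P3}: shipping cost 433 + fixed 405 = 838.
Compare {P1, P2}: shipping cost 481 + fixed 377 = 858.
Compare {P3}: shipping cost 695 + fixed 290 = 985.
All other subsets cost ≥ 838. Minimum total cost: 658.

658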